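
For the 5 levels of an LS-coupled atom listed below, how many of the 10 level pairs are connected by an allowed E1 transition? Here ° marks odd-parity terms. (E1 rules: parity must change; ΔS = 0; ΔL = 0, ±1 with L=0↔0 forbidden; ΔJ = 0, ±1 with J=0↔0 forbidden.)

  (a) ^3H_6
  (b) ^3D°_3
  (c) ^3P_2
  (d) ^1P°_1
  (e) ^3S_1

1

(a)–(b): forbidden (ΔL, ΔJ).
(a)–(c): forbidden (parity, ΔL, ΔJ).
(a)–(d): forbidden (ΔS, ΔL, ΔJ).
(a)–(e): forbidden (parity, ΔL, ΔJ).
(b)–(c): allowed.
(b)–(d): forbidden (parity, ΔS, ΔJ).
(b)–(e): forbidden (ΔL, ΔJ).
(c)–(d): forbidden (ΔS).
(c)–(e): forbidden (parity).
(d)–(e): forbidden (ΔS).
Allowed pairs: 1 of 10.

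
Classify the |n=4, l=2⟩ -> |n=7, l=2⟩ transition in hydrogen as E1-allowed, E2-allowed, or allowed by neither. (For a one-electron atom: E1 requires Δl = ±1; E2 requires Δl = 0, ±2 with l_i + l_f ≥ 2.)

Δl = 2 − 2 = +0; l_i + l_f = 4.
E1 (Δl = ±1): not satisfied.
E2 (Δl = 0,±2, l_i+l_f ≥ 2): satisfied.

E2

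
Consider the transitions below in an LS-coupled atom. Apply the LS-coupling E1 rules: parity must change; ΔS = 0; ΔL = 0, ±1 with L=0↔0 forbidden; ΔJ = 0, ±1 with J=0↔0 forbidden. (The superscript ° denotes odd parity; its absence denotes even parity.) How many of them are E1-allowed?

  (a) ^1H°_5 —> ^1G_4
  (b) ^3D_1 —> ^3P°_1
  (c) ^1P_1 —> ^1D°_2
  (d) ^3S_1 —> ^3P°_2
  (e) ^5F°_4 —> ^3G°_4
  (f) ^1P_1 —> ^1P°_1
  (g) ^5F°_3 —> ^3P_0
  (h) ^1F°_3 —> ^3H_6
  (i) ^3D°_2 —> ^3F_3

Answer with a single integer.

6

(a) allowed
(b) allowed
(c) allowed
(d) allowed
(e) forbidden (parity, ΔS fail)
(f) allowed
(g) forbidden (ΔS, ΔL, ΔJ fail)
(h) forbidden (ΔS, ΔL, ΔJ fail)
(i) allowed
Total allowed: 6 of 9.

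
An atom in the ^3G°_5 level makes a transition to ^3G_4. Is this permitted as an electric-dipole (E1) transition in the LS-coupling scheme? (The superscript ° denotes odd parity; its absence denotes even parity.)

Initial level: S=1, L=4, J=5, parity odd. Final level: S=1, L=4, J=4, parity even.
Parity must change: odd → even — ok.
ΔS = 0: S: 1 → 1 — ok.
ΔL = 0, ±1 (not L=0↔0): L: 4 → 4, ΔL = +0 — ok.
ΔJ = 0, ±1 (not J=0↔0): J: 5 → 4, ΔJ = -1 — ok.
All four E1 rules are satisfied.

allowed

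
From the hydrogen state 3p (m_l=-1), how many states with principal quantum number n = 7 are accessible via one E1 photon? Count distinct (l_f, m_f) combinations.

4

E1 requires Δl = ±1, so l_f ∈ {0, 2}; with 0 ≤ l_f ≤ n_f−1 = 6, the allowed l_f values are {0, 2}.
For l_f = 0: m_f ∈ {m_i−1, m_i, m_i+1} ∩ [−0, 0] = {0} → 1 state.
For l_f = 2: m_f ∈ {m_i−1, m_i, m_i+1} ∩ [−2, 2] = {-2, -1, 0} → 3 states.
Total: 4.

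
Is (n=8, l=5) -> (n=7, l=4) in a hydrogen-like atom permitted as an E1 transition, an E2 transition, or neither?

E1

Δl = 4 − 5 = -1; l_i + l_f = 9.
E1 (Δl = ±1): satisfied.
E2 (Δl = 0,±2, l_i+l_f ≥ 2): not satisfied.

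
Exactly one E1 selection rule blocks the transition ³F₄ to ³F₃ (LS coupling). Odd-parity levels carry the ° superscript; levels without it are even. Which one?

ΔL = 0, ±1 (not L=0↔0): L: 3 → 3, ΔL = +0 — ok.
ΔJ = 0, ±1 (not J=0↔0): J: 4 → 3, ΔJ = -1 — ok.
Parity must change: even → even — fails.
ΔS = 0: S: 1 → 1 — ok.

parity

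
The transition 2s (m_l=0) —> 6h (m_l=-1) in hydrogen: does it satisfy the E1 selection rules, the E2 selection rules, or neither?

neither

Δl = 5 − 0 = +5; l_i + l_f = 5.
Δm_l = -1.
E1 (Δl = ±1, |Δm_l| ≤ 1): not satisfied.
E2 (Δl = 0,±2, l_i+l_f ≥ 2, |Δm_l| ≤ 2): not satisfied.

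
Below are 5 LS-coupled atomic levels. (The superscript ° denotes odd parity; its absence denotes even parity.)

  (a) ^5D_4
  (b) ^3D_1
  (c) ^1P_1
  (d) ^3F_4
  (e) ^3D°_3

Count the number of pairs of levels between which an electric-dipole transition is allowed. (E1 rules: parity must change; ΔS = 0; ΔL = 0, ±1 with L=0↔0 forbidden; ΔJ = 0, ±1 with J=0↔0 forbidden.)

1

(a)–(b): forbidden (parity, ΔS, ΔJ).
(a)–(c): forbidden (parity, ΔS, ΔJ).
(a)–(d): forbidden (parity, ΔS).
(a)–(e): forbidden (ΔS).
(b)–(c): forbidden (parity, ΔS).
(b)–(d): forbidden (parity, ΔJ).
(b)–(e): forbidden (ΔJ).
(c)–(d): forbidden (parity, ΔS, ΔL, ΔJ).
(c)–(e): forbidden (ΔS, ΔJ).
(d)–(e): allowed.
Allowed pairs: 1 of 10.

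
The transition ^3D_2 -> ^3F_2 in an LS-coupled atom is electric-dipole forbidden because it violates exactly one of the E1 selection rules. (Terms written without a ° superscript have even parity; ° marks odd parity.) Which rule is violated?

parity

Reading off the term symbols: S 1→1, L 2→3, J 2→2, parity even→even.
ΔS = 0: S: 1 → 1 — ✓.
ΔJ = 0, ±1 (not J=0↔0): J: 2 → 2, ΔJ = +0 — ✓.
Parity must change: even → even — ✗.
ΔL = 0, ±1 (not L=0↔0): L: 2 → 3, ΔL = +1 — ✓.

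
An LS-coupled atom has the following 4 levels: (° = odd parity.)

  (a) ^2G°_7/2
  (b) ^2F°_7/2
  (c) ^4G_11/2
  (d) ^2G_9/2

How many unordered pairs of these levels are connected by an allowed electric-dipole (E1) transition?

(a)–(b): forbidden (parity).
(a)–(c): forbidden (ΔS, ΔJ).
(a)–(d): allowed.
(b)–(c): forbidden (ΔS, ΔJ).
(b)–(d): allowed.
(c)–(d): forbidden (parity, ΔS).
Allowed pairs: 2 of 6.

2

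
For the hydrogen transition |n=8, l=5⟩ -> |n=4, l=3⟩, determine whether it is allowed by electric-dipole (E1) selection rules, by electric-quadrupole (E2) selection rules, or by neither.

E2

Δl = 3 − 5 = -2; l_i + l_f = 8.
E1 (Δl = ±1): not satisfied.
E2 (Δl = 0,±2, l_i+l_f ≥ 2): satisfied.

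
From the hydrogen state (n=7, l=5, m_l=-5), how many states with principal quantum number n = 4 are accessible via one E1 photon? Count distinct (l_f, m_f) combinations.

0

E1 requires l_f ∈ {4, 6}, but neither lies in [0, 3], so no final state is reachable.
Total: 0.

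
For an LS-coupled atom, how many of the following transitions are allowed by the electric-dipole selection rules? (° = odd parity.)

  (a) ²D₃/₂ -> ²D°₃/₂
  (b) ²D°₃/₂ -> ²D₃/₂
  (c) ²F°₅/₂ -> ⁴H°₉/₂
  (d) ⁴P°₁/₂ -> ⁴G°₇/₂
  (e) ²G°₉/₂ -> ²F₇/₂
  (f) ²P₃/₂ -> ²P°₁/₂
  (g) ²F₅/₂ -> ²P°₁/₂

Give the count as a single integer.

(a) allowed
(b) allowed
(c) forbidden (parity, ΔS, ΔL, ΔJ fail)
(d) forbidden (parity, ΔL, ΔJ fail)
(e) allowed
(f) allowed
(g) forbidden (ΔL, ΔJ fail)
Total allowed: 4 of 7.

4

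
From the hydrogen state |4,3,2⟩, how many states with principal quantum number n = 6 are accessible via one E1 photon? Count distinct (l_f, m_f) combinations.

5

E1 requires Δl = ±1, so l_f ∈ {2, 4}; with 0 ≤ l_f ≤ n_f−1 = 5, the allowed l_f values are {2, 4}.
For l_f = 2: m_f ∈ {m_i−1, m_i, m_i+1} ∩ [−2, 2] = {1, 2} → 2 states.
For l_f = 4: m_f ∈ {m_i−1, m_i, m_i+1} ∩ [−4, 4] = {1, 2, 3} → 3 states.
Total: 5.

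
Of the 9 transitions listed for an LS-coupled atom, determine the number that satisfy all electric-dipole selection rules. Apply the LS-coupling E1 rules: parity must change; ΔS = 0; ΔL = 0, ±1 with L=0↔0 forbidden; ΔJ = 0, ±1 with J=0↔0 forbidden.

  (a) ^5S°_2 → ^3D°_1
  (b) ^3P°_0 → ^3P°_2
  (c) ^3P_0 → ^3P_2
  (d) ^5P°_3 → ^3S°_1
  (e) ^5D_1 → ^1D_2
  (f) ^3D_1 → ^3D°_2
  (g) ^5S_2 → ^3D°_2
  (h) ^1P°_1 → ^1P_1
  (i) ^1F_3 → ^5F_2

2

(a) forbidden (parity, ΔS, ΔL fail)
(b) forbidden (parity, ΔJ fail)
(c) forbidden (parity, ΔJ fail)
(d) forbidden (parity, ΔS, ΔJ fail)
(e) forbidden (parity, ΔS fail)
(f) allowed
(g) forbidden (ΔS, ΔL fail)
(h) allowed
(i) forbidden (parity, ΔS fail)
Total allowed: 2 of 9.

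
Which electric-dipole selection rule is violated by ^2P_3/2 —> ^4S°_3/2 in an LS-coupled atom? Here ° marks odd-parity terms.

the ΔS = 0 rule

Parity must change: even → odd — ok.
ΔS = 0: S: 1/2 → 3/2 — fails.
ΔL = 0, ±1 (not L=0↔0): L: 1 → 0, ΔL = -1 — ok.
ΔJ = 0, ±1 (not J=0↔0): J: 3/2 → 3/2, ΔJ = +0 — ok.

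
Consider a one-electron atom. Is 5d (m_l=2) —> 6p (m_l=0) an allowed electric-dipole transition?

forbidden

Δl = 1 − 2 = -1; the E1 rule Δl = ±1 is passes.
Δm_l = 0 − (2) = -2. E1 requires Δm_l = 0, ±1: fails.
The transition is electric-dipole forbidden.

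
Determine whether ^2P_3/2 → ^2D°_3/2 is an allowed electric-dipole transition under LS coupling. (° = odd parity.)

Reading off the term symbols: S 1/2→1/2, L 1→2, J 3/2→3/2, parity even→odd.
Parity must change: even → odd — ✓.
ΔL = 0, ±1 (not L=0↔0): L: 1 → 2, ΔL = +1 — ✓.
ΔJ = 0, ±1 (not J=0↔0): J: 3/2 → 3/2, ΔJ = +0 — ✓.
ΔS = 0: S: 1/2 → 1/2 — ✓.
All four E1 rules are satisfied.

allowed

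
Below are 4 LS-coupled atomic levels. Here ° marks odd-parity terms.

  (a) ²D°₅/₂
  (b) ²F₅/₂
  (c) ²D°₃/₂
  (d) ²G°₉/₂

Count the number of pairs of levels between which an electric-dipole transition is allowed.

2

(a)–(b): allowed.
(a)–(c): forbidden (parity).
(a)–(d): forbidden (parity, ΔL, ΔJ).
(b)–(c): allowed.
(b)–(d): forbidden (ΔJ).
(c)–(d): forbidden (parity, ΔL, ΔJ).
Allowed pairs: 2 of 6.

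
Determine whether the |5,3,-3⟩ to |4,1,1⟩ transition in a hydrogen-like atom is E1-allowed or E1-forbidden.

l: 3 → 1 (Δl = -2). Δl = ±1 violated.
m_l: -3 → 1 (Δm_l = +4). |Δm_l| ≤ 1 violated.
The transition is electric-dipole forbidden.

forbidden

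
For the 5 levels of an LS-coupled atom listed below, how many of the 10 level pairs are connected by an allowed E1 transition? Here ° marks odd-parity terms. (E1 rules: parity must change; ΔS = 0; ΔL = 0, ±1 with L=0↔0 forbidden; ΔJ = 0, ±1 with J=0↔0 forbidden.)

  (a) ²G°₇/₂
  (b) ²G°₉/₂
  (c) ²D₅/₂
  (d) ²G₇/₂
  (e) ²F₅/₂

(a)–(b): forbidden (parity).
(a)–(c): forbidden (ΔL).
(a)–(d): allowed.
(a)–(e): allowed.
(b)–(c): forbidden (ΔL, ΔJ).
(b)–(d): allowed.
(b)–(e): forbidden (ΔJ).
(c)–(d): forbidden (parity, ΔL).
(c)–(e): forbidden (parity).
(d)–(e): forbidden (parity).
Allowed pairs: 3 of 10.

3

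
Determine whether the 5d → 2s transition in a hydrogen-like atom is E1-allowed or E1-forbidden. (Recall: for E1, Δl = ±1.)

forbidden

Δl = 0 − 2 = -2; the E1 rule Δl = ±1 is ✗.
The transition is electric-dipole forbidden.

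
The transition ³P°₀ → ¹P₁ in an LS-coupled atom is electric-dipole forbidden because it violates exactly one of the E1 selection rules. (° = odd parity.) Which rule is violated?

the ΔS = 0 rule

Reading off the term symbols: S 1→0, L 1→1, J 0→1, parity odd→even.
Parity must change: odd → even — satisfied.
ΔS = 0: S: 1 → 0 — violated.
ΔL = 0, ±1 (not L=0↔0): L: 1 → 1, ΔL = +0 — satisfied.
ΔJ = 0, ±1 (not J=0↔0): J: 0 → 1, ΔJ = +1 — satisfied.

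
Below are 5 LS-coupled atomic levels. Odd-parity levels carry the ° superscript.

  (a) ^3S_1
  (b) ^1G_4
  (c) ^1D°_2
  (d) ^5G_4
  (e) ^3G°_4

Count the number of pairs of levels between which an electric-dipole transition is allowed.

0

(a)–(b): forbidden (parity, ΔS, ΔL, ΔJ).
(a)–(c): forbidden (ΔS, ΔL).
(a)–(d): forbidden (parity, ΔS, ΔL, ΔJ).
(a)–(e): forbidden (ΔL, ΔJ).
(b)–(c): forbidden (ΔL, ΔJ).
(b)–(d): forbidden (parity, ΔS).
(b)–(e): forbidden (ΔS).
(c)–(d): forbidden (ΔS, ΔL, ΔJ).
(c)–(e): forbidden (parity, ΔS, ΔL, ΔJ).
(d)–(e): forbidden (ΔS).
Allowed pairs: 0 of 10.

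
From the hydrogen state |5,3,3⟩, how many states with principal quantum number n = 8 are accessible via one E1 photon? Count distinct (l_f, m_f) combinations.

E1 requires Δl = ±1, so l_f ∈ {2, 4}; with 0 ≤ l_f ≤ n_f−1 = 7, the allowed l_f values are {2, 4}.
For l_f = 2: m_f ∈ {m_i−1, m_i, m_i+1} ∩ [−2, 2] = {2} → 1 state.
For l_f = 4: m_f ∈ {m_i−1, m_i, m_i+1} ∩ [−4, 4] = {2, 3, 4} → 3 states.
Total: 4.

4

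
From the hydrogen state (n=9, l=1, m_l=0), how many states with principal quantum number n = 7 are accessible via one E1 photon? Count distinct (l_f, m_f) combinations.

E1 requires Δl = ±1, so l_f ∈ {0, 2}; with 0 ≤ l_f ≤ n_f−1 = 6, the allowed l_f values are {0, 2}.
For l_f = 0: m_f ∈ {m_i−1, m_i, m_i+1} ∩ [−0, 0] = {0} → 1 state.
For l_f = 2: m_f ∈ {m_i−1, m_i, m_i+1} ∩ [−2, 2] = {-1, 0, 1} → 3 states.
Total: 4.

4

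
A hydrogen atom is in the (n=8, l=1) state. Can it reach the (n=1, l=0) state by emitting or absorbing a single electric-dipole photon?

allowed

Δl = 0 − 1 = -1; the E1 rule Δl = ±1 is satisfied.
All E1 selection rules are satisfied.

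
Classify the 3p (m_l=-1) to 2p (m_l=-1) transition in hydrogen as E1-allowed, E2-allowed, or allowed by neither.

Δl = 1 − 1 = +0; l_i + l_f = 2.
Δm_l = +0.
E1 (Δl = ±1, |Δm_l| ≤ 1): not satisfied.
E2 (Δl = 0,±2, l_i+l_f ≥ 2, |Δm_l| ≤ 2): satisfied.

E2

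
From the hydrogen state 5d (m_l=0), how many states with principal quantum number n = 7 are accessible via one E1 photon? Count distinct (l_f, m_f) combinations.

E1 requires Δl = ±1, so l_f ∈ {1, 3}; with 0 ≤ l_f ≤ n_f−1 = 6, the allowed l_f values are {1, 3}.
For l_f = 1: m_f ∈ {m_i−1, m_i, m_i+1} ∩ [−1, 1] = {-1, 0, 1} → 3 states.
For l_f = 3: m_f ∈ {m_i−1, m_i, m_i+1} ∩ [−3, 3] = {-1, 0, 1} → 3 states.
Total: 6.

6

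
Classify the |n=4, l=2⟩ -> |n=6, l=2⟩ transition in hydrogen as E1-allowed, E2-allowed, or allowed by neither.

Δl = 2 − 2 = +0; l_i + l_f = 4.
E1 (Δl = ±1): not satisfied.
E2 (Δl = 0,±2, l_i+l_f ≥ 2): satisfied.

E2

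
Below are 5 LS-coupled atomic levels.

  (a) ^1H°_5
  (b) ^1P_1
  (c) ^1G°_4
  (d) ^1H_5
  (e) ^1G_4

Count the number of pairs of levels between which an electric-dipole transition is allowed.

(a)–(b): forbidden (ΔL, ΔJ).
(a)–(c): forbidden (parity).
(a)–(d): allowed.
(a)–(e): allowed.
(b)–(c): forbidden (ΔL, ΔJ).
(b)–(d): forbidden (parity, ΔL, ΔJ).
(b)–(e): forbidden (parity, ΔL, ΔJ).
(c)–(d): allowed.
(c)–(e): allowed.
(d)–(e): forbidden (parity).
Allowed pairs: 4 of 10.

4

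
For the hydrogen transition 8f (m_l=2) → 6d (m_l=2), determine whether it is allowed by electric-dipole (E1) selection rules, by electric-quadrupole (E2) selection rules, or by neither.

Δl = 2 − 3 = -1; l_i + l_f = 5.
Δm_l = +0.
E1 (Δl = ±1, |Δm_l| ≤ 1): satisfied.
E2 (Δl = 0,±2, l_i+l_f ≥ 2, |Δm_l| ≤ 2): not satisfied.

E1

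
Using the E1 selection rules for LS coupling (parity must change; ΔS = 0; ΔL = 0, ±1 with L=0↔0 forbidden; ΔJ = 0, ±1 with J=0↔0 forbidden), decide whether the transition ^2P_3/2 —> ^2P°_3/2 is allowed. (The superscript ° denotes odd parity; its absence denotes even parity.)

allowed

Reading off the term symbols: S 1/2→1/2, L 1→1, J 3/2→3/2, parity even→odd.
Parity must change: even → odd — ✓.
ΔL = 0, ±1 (not L=0↔0): L: 1 → 1, ΔL = +0 — ✓.
ΔS = 0: S: 1/2 → 1/2 — ✓.
ΔJ = 0, ±1 (not J=0↔0): J: 3/2 → 3/2, ΔJ = +0 — ✓.
All four E1 rules are satisfied.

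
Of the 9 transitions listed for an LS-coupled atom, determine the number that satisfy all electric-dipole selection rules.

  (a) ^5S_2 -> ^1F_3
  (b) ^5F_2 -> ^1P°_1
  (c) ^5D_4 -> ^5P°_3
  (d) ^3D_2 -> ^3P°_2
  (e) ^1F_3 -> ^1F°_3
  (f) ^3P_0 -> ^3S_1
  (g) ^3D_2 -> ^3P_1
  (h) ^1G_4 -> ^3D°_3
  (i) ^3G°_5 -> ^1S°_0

3

(a) forbidden (parity, ΔS, ΔL fail)
(b) forbidden (ΔS, ΔL fail)
(c) allowed
(d) allowed
(e) allowed
(f) forbidden (parity fails)
(g) forbidden (parity fails)
(h) forbidden (ΔS, ΔL fail)
(i) forbidden (parity, ΔS, ΔL, ΔJ fail)
Total allowed: 3 of 9.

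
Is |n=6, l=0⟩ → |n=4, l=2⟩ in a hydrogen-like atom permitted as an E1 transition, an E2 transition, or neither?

Δl = 2 − 0 = +2; l_i + l_f = 2.
E1 (Δl = ±1): not satisfied.
E2 (Δl = 0,±2, l_i+l_f ≥ 2): satisfied.

E2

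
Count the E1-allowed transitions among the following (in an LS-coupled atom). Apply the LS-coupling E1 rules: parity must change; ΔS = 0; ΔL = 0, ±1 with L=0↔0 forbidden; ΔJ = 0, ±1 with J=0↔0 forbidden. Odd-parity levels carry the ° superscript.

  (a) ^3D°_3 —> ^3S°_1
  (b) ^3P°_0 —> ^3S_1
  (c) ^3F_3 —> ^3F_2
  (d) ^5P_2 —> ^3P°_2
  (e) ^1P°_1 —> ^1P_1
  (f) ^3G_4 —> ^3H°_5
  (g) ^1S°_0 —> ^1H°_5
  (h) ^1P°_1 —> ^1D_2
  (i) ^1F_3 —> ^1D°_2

(a) forbidden (parity, ΔL, ΔJ fail)
(b) allowed
(c) forbidden (parity fails)
(d) forbidden (ΔS fails)
(e) allowed
(f) allowed
(g) forbidden (parity, ΔL, ΔJ fail)
(h) allowed
(i) allowed
Total allowed: 5 of 9.

5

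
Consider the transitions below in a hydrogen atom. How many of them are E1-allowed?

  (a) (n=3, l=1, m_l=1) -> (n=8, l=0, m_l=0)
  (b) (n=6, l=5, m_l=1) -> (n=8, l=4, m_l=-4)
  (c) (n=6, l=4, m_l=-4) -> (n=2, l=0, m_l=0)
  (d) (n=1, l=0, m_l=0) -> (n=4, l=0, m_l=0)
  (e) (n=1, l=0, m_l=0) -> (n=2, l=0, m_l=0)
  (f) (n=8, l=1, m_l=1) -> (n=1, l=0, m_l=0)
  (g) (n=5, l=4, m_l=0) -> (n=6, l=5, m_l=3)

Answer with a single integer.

(a) allowed
(b) forbidden — Δm_l = -5 (E1 requires Δm_l = 0, ±1)
(c) forbidden — Δl = -4 (E1 requires Δl = ±1); Δm_l = +4 (E1 requires Δm_l = 0, ±1)
(d) forbidden — Δl = +0 (E1 requires Δl = ±1)
(e) forbidden — Δl = +0 (E1 requires Δl = ±1)
(f) allowed
(g) forbidden — Δm_l = +3 (E1 requires Δm_l = 0, ±1)
Total allowed: 2 of 7.

2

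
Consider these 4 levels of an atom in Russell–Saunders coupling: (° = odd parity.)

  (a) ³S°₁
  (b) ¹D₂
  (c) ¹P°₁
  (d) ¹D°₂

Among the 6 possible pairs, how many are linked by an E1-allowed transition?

2

(a)–(b): forbidden (ΔS, ΔL).
(a)–(c): forbidden (parity, ΔS).
(a)–(d): forbidden (parity, ΔS, ΔL).
(b)–(c): allowed.
(b)–(d): allowed.
(c)–(d): forbidden (parity).
Allowed pairs: 2 of 6.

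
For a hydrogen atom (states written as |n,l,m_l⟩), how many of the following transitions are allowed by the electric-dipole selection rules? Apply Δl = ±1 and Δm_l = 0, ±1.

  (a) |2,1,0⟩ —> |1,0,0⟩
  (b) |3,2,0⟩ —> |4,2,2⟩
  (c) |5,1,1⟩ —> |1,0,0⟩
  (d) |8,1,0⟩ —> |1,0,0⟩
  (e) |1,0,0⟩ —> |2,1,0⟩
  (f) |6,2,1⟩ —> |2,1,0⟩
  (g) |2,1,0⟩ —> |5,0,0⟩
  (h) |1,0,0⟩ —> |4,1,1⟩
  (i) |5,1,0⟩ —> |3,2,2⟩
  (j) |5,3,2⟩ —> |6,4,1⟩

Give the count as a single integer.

8

(a) allowed
(b) forbidden — Δl = +0 (E1 requires Δl = ±1); Δm_l = +2 (E1 requires Δm_l = 0, ±1)
(c) allowed
(d) allowed
(e) allowed
(f) allowed
(g) allowed
(h) allowed
(i) forbidden — Δm_l = +2 (E1 requires Δm_l = 0, ±1)
(j) allowed
Total allowed: 8 of 10.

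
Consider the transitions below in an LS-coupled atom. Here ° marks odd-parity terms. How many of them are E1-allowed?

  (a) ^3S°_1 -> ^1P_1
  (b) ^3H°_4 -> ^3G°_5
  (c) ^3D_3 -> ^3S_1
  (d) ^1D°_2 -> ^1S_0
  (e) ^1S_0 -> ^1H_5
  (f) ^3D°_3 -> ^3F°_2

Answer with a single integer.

(a) forbidden (ΔS fails)
(b) forbidden (parity fails)
(c) forbidden (parity, ΔL, ΔJ fail)
(d) forbidden (ΔL, ΔJ fail)
(e) forbidden (parity, ΔL, ΔJ fail)
(f) forbidden (parity fails)
Total allowed: 0 of 6.

0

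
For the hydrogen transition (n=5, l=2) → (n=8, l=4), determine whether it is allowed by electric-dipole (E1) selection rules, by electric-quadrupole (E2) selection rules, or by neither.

Δl = 4 − 2 = +2; l_i + l_f = 6.
E1 (Δl = ±1): not satisfied.
E2 (Δl = 0,±2, l_i+l_f ≥ 2): satisfied.

E2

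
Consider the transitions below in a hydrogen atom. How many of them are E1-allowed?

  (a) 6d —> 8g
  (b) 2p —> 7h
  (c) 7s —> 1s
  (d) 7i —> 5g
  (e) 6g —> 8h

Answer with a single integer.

1

(a) forbidden — Δl = +2 (E1 requires Δl = ±1)
(b) forbidden — Δl = +4 (E1 requires Δl = ±1)
(c) forbidden — Δl = +0 (E1 requires Δl = ±1)
(d) forbidden — Δl = -2 (E1 requires Δl = ±1)
(e) allowed
Total allowed: 1 of 5.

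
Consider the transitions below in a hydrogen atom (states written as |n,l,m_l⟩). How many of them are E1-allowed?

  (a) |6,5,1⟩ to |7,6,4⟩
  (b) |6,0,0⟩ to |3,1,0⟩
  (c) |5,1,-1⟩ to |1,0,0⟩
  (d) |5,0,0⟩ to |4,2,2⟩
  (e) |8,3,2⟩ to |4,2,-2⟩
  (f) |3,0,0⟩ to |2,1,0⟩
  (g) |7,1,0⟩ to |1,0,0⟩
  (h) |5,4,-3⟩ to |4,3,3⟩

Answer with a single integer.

(a) forbidden — Δm_l = +3 (E1 requires Δm_l = 0, ±1)
(b) allowed
(c) allowed
(d) forbidden — Δl = +2 (E1 requires Δl = ±1); Δm_l = +2 (E1 requires Δm_l = 0, ±1)
(e) forbidden — Δm_l = -4 (E1 requires Δm_l = 0, ±1)
(f) allowed
(g) allowed
(h) forbidden — Δm_l = +6 (E1 requires Δm_l = 0, ±1)
Total allowed: 4 of 8.

4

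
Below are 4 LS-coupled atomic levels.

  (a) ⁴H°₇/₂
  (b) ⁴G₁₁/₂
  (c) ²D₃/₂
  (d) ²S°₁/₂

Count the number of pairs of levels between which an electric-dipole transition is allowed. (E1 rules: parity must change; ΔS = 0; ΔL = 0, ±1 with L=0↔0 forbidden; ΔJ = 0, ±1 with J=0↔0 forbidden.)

0

(a)–(b): forbidden (ΔJ).
(a)–(c): forbidden (ΔS, ΔL, ΔJ).
(a)–(d): forbidden (parity, ΔS, ΔL, ΔJ).
(b)–(c): forbidden (parity, ΔS, ΔL, ΔJ).
(b)–(d): forbidden (ΔS, ΔL, ΔJ).
(c)–(d): forbidden (ΔL).
Allowed pairs: 0 of 6.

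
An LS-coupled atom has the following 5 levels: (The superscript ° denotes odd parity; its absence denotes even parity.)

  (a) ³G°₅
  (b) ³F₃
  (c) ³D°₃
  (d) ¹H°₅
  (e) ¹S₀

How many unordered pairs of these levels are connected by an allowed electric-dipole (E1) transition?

(a)–(b): forbidden (ΔJ).
(a)–(c): forbidden (parity, ΔL, ΔJ).
(a)–(d): forbidden (parity, ΔS).
(a)–(e): forbidden (ΔS, ΔL, ΔJ).
(b)–(c): allowed.
(b)–(d): forbidden (ΔS, ΔL, ΔJ).
(b)–(e): forbidden (parity, ΔS, ΔL, ΔJ).
(c)–(d): forbidden (parity, ΔS, ΔL, ΔJ).
(c)–(e): forbidden (ΔS, ΔL, ΔJ).
(d)–(e): forbidden (ΔL, ΔJ).
Allowed pairs: 1 of 10.

1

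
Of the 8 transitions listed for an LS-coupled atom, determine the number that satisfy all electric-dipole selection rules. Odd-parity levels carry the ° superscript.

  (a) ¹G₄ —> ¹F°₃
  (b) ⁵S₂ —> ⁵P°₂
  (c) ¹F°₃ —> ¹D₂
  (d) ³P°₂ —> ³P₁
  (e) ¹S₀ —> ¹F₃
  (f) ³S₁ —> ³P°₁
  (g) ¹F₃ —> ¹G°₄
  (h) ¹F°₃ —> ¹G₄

7

(a) allowed
(b) allowed
(c) allowed
(d) allowed
(e) forbidden (parity, ΔL, ΔJ fail)
(f) allowed
(g) allowed
(h) allowed
Total allowed: 7 of 8.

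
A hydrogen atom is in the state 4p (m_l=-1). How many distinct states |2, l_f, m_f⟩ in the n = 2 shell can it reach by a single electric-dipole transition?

E1 requires Δl = ±1, so l_f ∈ {0, 2}; with 0 ≤ l_f ≤ n_f−1 = 1, the allowed l_f values are {0}.
For l_f = 0: m_f ∈ {m_i−1, m_i, m_i+1} ∩ [−0, 0] = {0} → 1 state.
Total: 1.

1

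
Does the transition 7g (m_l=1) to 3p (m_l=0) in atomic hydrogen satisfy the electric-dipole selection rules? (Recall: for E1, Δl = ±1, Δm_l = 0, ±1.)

Δl = 1 − 4 = -3; the E1 rule Δl = ±1 is fails.
m_l: 1 → 0 (Δm_l = -1). |Δm_l| ≤ 1 ok.
The transition is electric-dipole forbidden.

forbidden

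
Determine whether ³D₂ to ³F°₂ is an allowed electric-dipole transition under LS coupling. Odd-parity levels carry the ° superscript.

allowed

Parity must change: even → odd — ok.
ΔS = 0: S: 1 → 1 — ok.
ΔL = 0, ±1 (not L=0↔0): L: 2 → 3, ΔL = +1 — ok.
ΔJ = 0, ±1 (not J=0↔0): J: 2 → 2, ΔJ = +0 — ok.
All four E1 rules are satisfied.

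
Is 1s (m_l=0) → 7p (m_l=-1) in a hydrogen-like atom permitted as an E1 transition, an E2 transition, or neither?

E1

Δl = 1 − 0 = +1; l_i + l_f = 1.
Δm_l = -1.
E1 (Δl = ±1, |Δm_l| ≤ 1): satisfied.
E2 (Δl = 0,±2, l_i+l_f ≥ 2, |Δm_l| ≤ 2): not satisfied.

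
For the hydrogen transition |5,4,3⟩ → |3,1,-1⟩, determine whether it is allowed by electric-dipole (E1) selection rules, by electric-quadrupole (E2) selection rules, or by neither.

Δl = 1 − 4 = -3; l_i + l_f = 5.
Δm_l = -4.
E1 (Δl = ±1, |Δm_l| ≤ 1): not satisfied.
E2 (Δl = 0,±2, l_i+l_f ≥ 2, |Δm_l| ≤ 2): not satisfied.

neither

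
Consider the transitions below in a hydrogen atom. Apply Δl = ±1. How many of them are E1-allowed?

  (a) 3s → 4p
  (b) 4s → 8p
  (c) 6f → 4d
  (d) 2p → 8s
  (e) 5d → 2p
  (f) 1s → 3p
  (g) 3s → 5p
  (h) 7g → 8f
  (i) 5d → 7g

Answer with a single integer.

(a) allowed
(b) allowed
(c) allowed
(d) allowed
(e) allowed
(f) allowed
(g) allowed
(h) allowed
(i) forbidden — Δl = +2 (E1 requires Δl = ±1)
Total allowed: 8 of 9.

8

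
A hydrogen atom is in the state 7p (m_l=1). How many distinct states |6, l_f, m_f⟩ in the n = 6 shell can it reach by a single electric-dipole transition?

E1 requires Δl = ±1, so l_f ∈ {0, 2}; with 0 ≤ l_f ≤ n_f−1 = 5, the allowed l_f values are {0, 2}.
For l_f = 0: m_f ∈ {m_i−1, m_i, m_i+1} ∩ [−0, 0] = {0} → 1 state.
For l_f = 2: m_f ∈ {m_i−1, m_i, m_i+1} ∩ [−2, 2] = {0, 1, 2} → 3 states.
Total: 4.

4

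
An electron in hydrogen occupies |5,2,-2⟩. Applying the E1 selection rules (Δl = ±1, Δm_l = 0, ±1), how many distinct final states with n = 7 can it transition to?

E1 requires Δl = ±1, so l_f ∈ {1, 3}; with 0 ≤ l_f ≤ n_f−1 = 6, the allowed l_f values are {1, 3}.
For l_f = 1: m_f ∈ {m_i−1, m_i, m_i+1} ∩ [−1, 1] = {-1} → 1 state.
For l_f = 3: m_f ∈ {m_i−1, m_i, m_i+1} ∩ [−3, 3] = {-3, -2, -1} → 3 states.
Total: 4.

4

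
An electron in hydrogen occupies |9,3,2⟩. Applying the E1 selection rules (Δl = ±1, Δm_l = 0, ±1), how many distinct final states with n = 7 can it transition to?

5

E1 requires Δl = ±1, so l_f ∈ {2, 4}; with 0 ≤ l_f ≤ n_f−1 = 6, the allowed l_f values are {2, 4}.
For l_f = 2: m_f ∈ {m_i−1, m_i, m_i+1} ∩ [−2, 2] = {1, 2} → 2 states.
For l_f = 4: m_f ∈ {m_i−1, m_i, m_i+1} ∩ [−4, 4] = {1, 2, 3} → 3 states.
Total: 5.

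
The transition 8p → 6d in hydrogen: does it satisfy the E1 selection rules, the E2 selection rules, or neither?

Δl = 2 − 1 = +1; l_i + l_f = 3.
E1 (Δl = ±1): satisfied.
E2 (Δl = 0,±2, l_i+l_f ≥ 2): not satisfied.

E1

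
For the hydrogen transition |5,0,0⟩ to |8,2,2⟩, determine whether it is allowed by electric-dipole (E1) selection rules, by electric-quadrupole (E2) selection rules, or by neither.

Δl = 2 − 0 = +2; l_i + l_f = 2.
Δm_l = +2.
E1 (Δl = ±1, |Δm_l| ≤ 1): not satisfied.
E2 (Δl = 0,±2, l_i+l_f ≥ 2, |Δm_l| ≤ 2): satisfied.

E2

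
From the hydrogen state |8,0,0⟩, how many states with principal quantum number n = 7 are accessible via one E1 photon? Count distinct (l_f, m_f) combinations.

3

E1 requires Δl = ±1, so l_f ∈ {-1, 1}; with 0 ≤ l_f ≤ n_f−1 = 6, the allowed l_f values are {1}.
For l_f = 1: m_f ∈ {m_i−1, m_i, m_i+1} ∩ [−1, 1] = {-1, 0, 1} → 3 states.
Total: 3.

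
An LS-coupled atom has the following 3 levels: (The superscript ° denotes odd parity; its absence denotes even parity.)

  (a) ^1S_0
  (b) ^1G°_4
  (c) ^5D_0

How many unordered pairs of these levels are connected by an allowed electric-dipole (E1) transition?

(a)–(b): forbidden (ΔL, ΔJ).
(a)–(c): forbidden (parity, ΔS, ΔL, ΔJ).
(b)–(c): forbidden (ΔS, ΔL, ΔJ).
Allowed pairs: 0 of 3.

0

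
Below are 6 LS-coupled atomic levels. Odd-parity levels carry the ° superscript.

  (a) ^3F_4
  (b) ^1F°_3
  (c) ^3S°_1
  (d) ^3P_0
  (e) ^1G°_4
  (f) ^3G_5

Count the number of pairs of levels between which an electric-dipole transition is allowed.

(a)–(b): forbidden (ΔS).
(a)–(c): forbidden (ΔL, ΔJ).
(a)–(d): forbidden (parity, ΔL, ΔJ).
(a)–(e): forbidden (ΔS).
(a)–(f): forbidden (parity).
(b)–(c): forbidden (parity, ΔS, ΔL, ΔJ).
(b)–(d): forbidden (ΔS, ΔL, ΔJ).
(b)–(e): forbidden (parity).
(b)–(f): forbidden (ΔS, ΔJ).
(c)–(d): allowed.
(c)–(e): forbidden (parity, ΔS, ΔL, ΔJ).
(c)–(f): forbidden (ΔL, ΔJ).
(d)–(e): forbidden (ΔS, ΔL, ΔJ).
(d)–(f): forbidden (parity, ΔL, ΔJ).
(e)–(f): forbidden (ΔS).
Allowed pairs: 1 of 15.

1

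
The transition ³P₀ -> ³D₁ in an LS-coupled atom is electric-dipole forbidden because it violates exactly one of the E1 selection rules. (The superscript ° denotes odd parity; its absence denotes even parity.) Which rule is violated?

Initial level: S=1, L=1, J=0, parity even. Final level: S=1, L=2, J=1, parity even.
Parity must change: even → even — ✗.
ΔS = 0: S: 1 → 1 — ✓.
ΔL = 0, ±1 (not L=0↔0): L: 1 → 2, ΔL = +1 — ✓.
ΔJ = 0, ±1 (not J=0↔0): J: 0 → 1, ΔJ = +1 — ✓.

parity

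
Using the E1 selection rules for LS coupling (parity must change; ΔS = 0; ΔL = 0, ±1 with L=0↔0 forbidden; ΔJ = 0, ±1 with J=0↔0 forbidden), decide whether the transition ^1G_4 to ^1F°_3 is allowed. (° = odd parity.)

Initial level: S=0, L=4, J=4, parity even. Final level: S=0, L=3, J=3, parity odd.
Parity must change: even → odd — ok.
ΔS = 0: S: 0 → 0 — ok.
ΔL = 0, ±1 (not L=0↔0): L: 4 → 3, ΔL = -1 — ok.
ΔJ = 0, ±1 (not J=0↔0): J: 4 → 3, ΔJ = -1 — ok.
All four E1 rules are satisfied.

allowed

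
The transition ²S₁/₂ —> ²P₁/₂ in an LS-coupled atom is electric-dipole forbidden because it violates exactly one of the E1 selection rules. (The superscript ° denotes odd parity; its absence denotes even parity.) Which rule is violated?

Initial level: S=1/2, L=0, J=1/2, parity even. Final level: S=1/2, L=1, J=1/2, parity even.
Parity must change: even → even — violated.
ΔS = 0: S: 1/2 → 1/2 — satisfied.
ΔL = 0, ±1 (not L=0↔0): L: 0 → 1, ΔL = +1 — satisfied.
ΔJ = 0, ±1 (not J=0↔0): J: 1/2 → 1/2, ΔJ = +0 — satisfied.

parity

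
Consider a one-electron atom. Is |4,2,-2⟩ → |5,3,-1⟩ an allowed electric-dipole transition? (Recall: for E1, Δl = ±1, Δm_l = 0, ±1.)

allowed

l: 2 → 3 (Δl = +1). Δl = ±1 ✓.
Δm_l = -1 − (-2) = +1. E1 requires Δm_l = 0, ±1: ✓.
All E1 selection rules are satisfied.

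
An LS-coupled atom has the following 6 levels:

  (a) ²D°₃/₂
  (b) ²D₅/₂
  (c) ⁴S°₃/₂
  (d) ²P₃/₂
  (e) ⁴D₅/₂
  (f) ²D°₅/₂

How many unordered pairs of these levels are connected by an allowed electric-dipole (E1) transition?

4

(a)–(b): allowed.
(a)–(c): forbidden (parity, ΔS, ΔL).
(a)–(d): allowed.
(a)–(e): forbidden (ΔS).
(a)–(f): forbidden (parity).
(b)–(c): forbidden (ΔS, ΔL).
(b)–(d): forbidden (parity).
(b)–(e): forbidden (parity, ΔS).
(b)–(f): allowed.
(c)–(d): forbidden (ΔS).
(c)–(e): forbidden (ΔL).
(c)–(f): forbidden (parity, ΔS, ΔL).
(d)–(e): forbidden (parity, ΔS).
(d)–(f): allowed.
(e)–(f): forbidden (ΔS).
Allowed pairs: 4 of 15.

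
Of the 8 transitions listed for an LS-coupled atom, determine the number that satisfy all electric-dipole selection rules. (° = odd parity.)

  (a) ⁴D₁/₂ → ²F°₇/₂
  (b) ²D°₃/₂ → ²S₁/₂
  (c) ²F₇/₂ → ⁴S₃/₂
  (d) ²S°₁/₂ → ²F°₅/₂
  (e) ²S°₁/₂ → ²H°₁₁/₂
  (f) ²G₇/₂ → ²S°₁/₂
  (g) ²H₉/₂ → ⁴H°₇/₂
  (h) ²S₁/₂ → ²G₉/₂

(a) forbidden (ΔS, ΔJ fail)
(b) forbidden (ΔL fails)
(c) forbidden (parity, ΔS, ΔL, ΔJ fail)
(d) forbidden (parity, ΔL, ΔJ fail)
(e) forbidden (parity, ΔL, ΔJ fail)
(f) forbidden (ΔL, ΔJ fail)
(g) forbidden (ΔS fails)
(h) forbidden (parity, ΔL, ΔJ fail)
Total allowed: 0 of 8.

0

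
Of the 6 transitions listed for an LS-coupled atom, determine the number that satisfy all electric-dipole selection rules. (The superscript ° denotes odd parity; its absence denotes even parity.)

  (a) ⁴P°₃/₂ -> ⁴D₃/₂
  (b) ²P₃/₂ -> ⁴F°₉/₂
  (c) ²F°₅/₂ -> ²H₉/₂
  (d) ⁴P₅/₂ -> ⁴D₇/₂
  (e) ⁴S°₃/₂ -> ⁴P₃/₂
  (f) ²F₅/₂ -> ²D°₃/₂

(a) allowed
(b) forbidden (ΔS, ΔL, ΔJ fail)
(c) forbidden (ΔL, ΔJ fail)
(d) forbidden (parity fails)
(e) allowed
(f) allowed
Total allowed: 3 of 6.

3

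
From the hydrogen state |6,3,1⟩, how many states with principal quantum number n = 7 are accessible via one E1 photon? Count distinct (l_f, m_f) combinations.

E1 requires Δl = ±1, so l_f ∈ {2, 4}; with 0 ≤ l_f ≤ n_f−1 = 6, the allowed l_f values are {2, 4}.
For l_f = 2: m_f ∈ {m_i−1, m_i, m_i+1} ∩ [−2, 2] = {0, 1, 2} → 3 states.
For l_f = 4: m_f ∈ {m_i−1, m_i, m_i+1} ∩ [−4, 4] = {0, 1, 2} → 3 states.
Total: 6.

6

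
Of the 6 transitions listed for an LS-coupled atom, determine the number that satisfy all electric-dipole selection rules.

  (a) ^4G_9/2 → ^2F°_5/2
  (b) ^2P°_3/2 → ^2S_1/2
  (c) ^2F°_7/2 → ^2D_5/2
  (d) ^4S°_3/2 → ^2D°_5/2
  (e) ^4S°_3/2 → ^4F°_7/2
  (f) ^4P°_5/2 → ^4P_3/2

3

(a) forbidden (ΔS, ΔJ fail)
(b) allowed
(c) allowed
(d) forbidden (parity, ΔS, ΔL fail)
(e) forbidden (parity, ΔL, ΔJ fail)
(f) allowed
Total allowed: 3 of 6.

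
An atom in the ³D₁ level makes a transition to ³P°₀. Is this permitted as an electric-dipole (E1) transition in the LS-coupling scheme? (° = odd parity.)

Reading off the term symbols: S 1→1, L 2→1, J 1→0, parity even→odd.
Parity must change: even → odd — ✓.
ΔS = 0: S: 1 → 1 — ✓.
ΔL = 0, ±1 (not L=0↔0): L: 2 → 1, ΔL = -1 — ✓.
ΔJ = 0, ±1 (not J=0↔0): J: 1 → 0, ΔJ = -1 — ✓.
All four E1 rules are satisfied.

allowed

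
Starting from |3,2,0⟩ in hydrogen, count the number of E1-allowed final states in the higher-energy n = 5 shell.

6

E1 requires Δl = ±1, so l_f ∈ {1, 3}; with 0 ≤ l_f ≤ n_f−1 = 4, the allowed l_f values are {1, 3}.
For l_f = 1: m_f ∈ {m_i−1, m_i, m_i+1} ∩ [−1, 1] = {-1, 0, 1} → 3 states.
For l_f = 3: m_f ∈ {m_i−1, m_i, m_i+1} ∩ [−3, 3] = {-1, 0, 1} → 3 states.
Total: 6.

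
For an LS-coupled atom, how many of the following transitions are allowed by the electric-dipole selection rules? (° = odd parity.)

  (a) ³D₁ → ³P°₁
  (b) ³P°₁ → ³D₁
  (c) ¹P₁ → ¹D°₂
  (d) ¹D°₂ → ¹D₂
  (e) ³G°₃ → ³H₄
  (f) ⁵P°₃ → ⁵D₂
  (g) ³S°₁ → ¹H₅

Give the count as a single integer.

6

(a) allowed
(b) allowed
(c) allowed
(d) allowed
(e) allowed
(f) allowed
(g) forbidden (ΔS, ΔL, ΔJ fail)
Total allowed: 6 of 7.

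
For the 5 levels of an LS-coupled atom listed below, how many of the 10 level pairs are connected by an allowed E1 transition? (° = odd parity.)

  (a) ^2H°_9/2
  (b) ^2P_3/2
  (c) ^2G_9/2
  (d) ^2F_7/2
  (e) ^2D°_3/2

(a)–(b): forbidden (ΔL, ΔJ).
(a)–(c): allowed.
(a)–(d): forbidden (ΔL).
(a)–(e): forbidden (parity, ΔL, ΔJ).
(b)–(c): forbidden (parity, ΔL, ΔJ).
(b)–(d): forbidden (parity, ΔL, ΔJ).
(b)–(e): allowed.
(c)–(d): forbidden (parity).
(c)–(e): forbidden (ΔL, ΔJ).
(d)–(e): forbidden (ΔJ).
Allowed pairs: 2 of 10.

2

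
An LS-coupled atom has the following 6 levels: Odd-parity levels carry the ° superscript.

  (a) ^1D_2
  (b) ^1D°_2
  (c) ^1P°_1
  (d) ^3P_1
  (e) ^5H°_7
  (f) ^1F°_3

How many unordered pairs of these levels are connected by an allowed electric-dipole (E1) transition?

3

(a)–(b): allowed.
(a)–(c): allowed.
(a)–(d): forbidden (parity, ΔS).
(a)–(e): forbidden (ΔS, ΔL, ΔJ).
(a)–(f): allowed.
(b)–(c): forbidden (parity).
(b)–(d): forbidden (ΔS).
(b)–(e): forbidden (parity, ΔS, ΔL, ΔJ).
(b)–(f): forbidden (parity).
(c)–(d): forbidden (ΔS).
(c)–(e): forbidden (parity, ΔS, ΔL, ΔJ).
(c)–(f): forbidden (parity, ΔL, ΔJ).
(d)–(e): forbidden (ΔS, ΔL, ΔJ).
(d)–(f): forbidden (ΔS, ΔL, ΔJ).
(e)–(f): forbidden (parity, ΔS, ΔL, ΔJ).
Allowed pairs: 3 of 15.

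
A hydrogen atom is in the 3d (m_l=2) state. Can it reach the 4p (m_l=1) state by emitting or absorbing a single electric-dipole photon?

allowed

l: 2 → 1 (Δl = -1). Δl = ±1 satisfied.
Δm_l = 1 − (2) = -1. E1 requires Δm_l = 0, ±1: satisfied.
All E1 selection rules are satisfied.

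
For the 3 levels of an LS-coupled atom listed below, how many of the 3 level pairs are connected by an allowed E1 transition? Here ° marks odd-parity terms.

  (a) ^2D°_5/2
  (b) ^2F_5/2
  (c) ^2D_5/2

(a)–(b): allowed.
(a)–(c): allowed.
(b)–(c): forbidden (parity).
Allowed pairs: 2 of 3.

2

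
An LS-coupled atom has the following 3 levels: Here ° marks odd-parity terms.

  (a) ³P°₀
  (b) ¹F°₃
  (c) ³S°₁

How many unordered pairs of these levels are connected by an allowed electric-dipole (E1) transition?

(a)–(b): forbidden (parity, ΔS, ΔL, ΔJ).
(a)–(c): forbidden (parity).
(b)–(c): forbidden (parity, ΔS, ΔL, ΔJ).
Allowed pairs: 0 of 3.

0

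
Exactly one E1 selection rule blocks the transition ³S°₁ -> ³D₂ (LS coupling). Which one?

the ΔL = 0, ±1 rule

ΔL = 0, ±1 (not L=0↔0): L: 0 → 2, ΔL = +2 — fails.
ΔJ = 0, ±1 (not J=0↔0): J: 1 → 2, ΔJ = +1 — ok.
Parity must change: odd → even — ok.
ΔS = 0: S: 1 → 1 — ok.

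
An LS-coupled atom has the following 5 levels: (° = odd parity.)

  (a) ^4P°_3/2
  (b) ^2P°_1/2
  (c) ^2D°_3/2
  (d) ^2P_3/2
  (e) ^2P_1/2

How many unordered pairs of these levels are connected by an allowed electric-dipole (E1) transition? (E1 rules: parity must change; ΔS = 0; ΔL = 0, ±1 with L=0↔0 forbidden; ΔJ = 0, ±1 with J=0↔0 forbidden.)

(a)–(b): forbidden (parity, ΔS).
(a)–(c): forbidden (parity, ΔS).
(a)–(d): forbidden (ΔS).
(a)–(e): forbidden (ΔS).
(b)–(c): forbidden (parity).
(b)–(d): allowed.
(b)–(e): allowed.
(c)–(d): allowed.
(c)–(e): allowed.
(d)–(e): forbidden (parity).
Allowed pairs: 4 of 10.

4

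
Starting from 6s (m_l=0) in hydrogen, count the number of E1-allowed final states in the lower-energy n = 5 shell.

E1 requires Δl = ±1, so l_f ∈ {-1, 1}; with 0 ≤ l_f ≤ n_f−1 = 4, the allowed l_f values are {1}.
For l_f = 1: m_f ∈ {m_i−1, m_i, m_i+1} ∩ [−1, 1] = {-1, 0, 1} → 3 states.
Total: 3.

3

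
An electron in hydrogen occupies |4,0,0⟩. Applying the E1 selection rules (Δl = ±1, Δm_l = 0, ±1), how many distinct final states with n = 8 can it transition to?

3

E1 requires Δl = ±1, so l_f ∈ {-1, 1}; with 0 ≤ l_f ≤ n_f−1 = 7, the allowed l_f values are {1}.
For l_f = 1: m_f ∈ {m_i−1, m_i, m_i+1} ∩ [−1, 1] = {-1, 0, 1} → 3 states.
Total: 3.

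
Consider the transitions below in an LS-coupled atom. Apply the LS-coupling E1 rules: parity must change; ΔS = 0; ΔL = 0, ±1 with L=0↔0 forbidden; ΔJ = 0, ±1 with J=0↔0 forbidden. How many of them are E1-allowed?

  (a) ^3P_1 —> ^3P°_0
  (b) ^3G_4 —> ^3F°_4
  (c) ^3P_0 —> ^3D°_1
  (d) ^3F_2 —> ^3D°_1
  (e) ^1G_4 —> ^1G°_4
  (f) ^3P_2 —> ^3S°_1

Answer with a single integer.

6

(a) allowed
(b) allowed
(c) allowed
(d) allowed
(e) allowed
(f) allowed
Total allowed: 6 of 6.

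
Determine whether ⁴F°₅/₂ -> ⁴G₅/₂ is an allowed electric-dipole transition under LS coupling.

Initial level: S=3/2, L=3, J=5/2, parity odd. Final level: S=3/2, L=4, J=5/2, parity even.
Parity must change: odd → even — satisfied.
ΔS = 0: S: 3/2 → 3/2 — satisfied.
ΔL = 0, ±1 (not L=0↔0): L: 3 → 4, ΔL = +1 — satisfied.
ΔJ = 0, ±1 (not J=0↔0): J: 5/2 → 5/2, ΔJ = +0 — satisfied.
All four E1 rules are satisfied.

allowed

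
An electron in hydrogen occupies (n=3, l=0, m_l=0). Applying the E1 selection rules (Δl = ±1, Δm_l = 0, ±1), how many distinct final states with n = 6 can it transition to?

3

E1 requires Δl = ±1, so l_f ∈ {-1, 1}; with 0 ≤ l_f ≤ n_f−1 = 5, the allowed l_f values are {1}.
For l_f = 1: m_f ∈ {m_i−1, m_i, m_i+1} ∩ [−1, 1] = {-1, 0, 1} → 3 states.
Total: 3.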